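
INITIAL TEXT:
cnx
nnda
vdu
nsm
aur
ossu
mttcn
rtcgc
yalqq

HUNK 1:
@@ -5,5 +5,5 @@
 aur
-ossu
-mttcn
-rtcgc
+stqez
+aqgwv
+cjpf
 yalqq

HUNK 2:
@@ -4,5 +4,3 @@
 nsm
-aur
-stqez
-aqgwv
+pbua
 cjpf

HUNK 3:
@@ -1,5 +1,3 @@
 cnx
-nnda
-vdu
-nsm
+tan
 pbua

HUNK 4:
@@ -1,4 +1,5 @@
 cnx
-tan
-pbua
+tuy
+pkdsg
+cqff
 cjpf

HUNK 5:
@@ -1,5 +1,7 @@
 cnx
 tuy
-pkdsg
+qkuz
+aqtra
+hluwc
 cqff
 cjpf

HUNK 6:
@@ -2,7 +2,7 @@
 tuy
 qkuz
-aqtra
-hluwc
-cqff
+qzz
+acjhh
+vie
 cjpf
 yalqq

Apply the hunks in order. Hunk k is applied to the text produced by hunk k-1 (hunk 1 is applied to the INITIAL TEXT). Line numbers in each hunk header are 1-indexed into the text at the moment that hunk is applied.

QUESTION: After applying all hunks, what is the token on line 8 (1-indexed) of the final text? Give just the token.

Hunk 1: at line 5 remove [ossu,mttcn,rtcgc] add [stqez,aqgwv,cjpf] -> 9 lines: cnx nnda vdu nsm aur stqez aqgwv cjpf yalqq
Hunk 2: at line 4 remove [aur,stqez,aqgwv] add [pbua] -> 7 lines: cnx nnda vdu nsm pbua cjpf yalqq
Hunk 3: at line 1 remove [nnda,vdu,nsm] add [tan] -> 5 lines: cnx tan pbua cjpf yalqq
Hunk 4: at line 1 remove [tan,pbua] add [tuy,pkdsg,cqff] -> 6 lines: cnx tuy pkdsg cqff cjpf yalqq
Hunk 5: at line 1 remove [pkdsg] add [qkuz,aqtra,hluwc] -> 8 lines: cnx tuy qkuz aqtra hluwc cqff cjpf yalqq
Hunk 6: at line 2 remove [aqtra,hluwc,cqff] add [qzz,acjhh,vie] -> 8 lines: cnx tuy qkuz qzz acjhh vie cjpf yalqq
Final line 8: yalqq

Answer: yalqq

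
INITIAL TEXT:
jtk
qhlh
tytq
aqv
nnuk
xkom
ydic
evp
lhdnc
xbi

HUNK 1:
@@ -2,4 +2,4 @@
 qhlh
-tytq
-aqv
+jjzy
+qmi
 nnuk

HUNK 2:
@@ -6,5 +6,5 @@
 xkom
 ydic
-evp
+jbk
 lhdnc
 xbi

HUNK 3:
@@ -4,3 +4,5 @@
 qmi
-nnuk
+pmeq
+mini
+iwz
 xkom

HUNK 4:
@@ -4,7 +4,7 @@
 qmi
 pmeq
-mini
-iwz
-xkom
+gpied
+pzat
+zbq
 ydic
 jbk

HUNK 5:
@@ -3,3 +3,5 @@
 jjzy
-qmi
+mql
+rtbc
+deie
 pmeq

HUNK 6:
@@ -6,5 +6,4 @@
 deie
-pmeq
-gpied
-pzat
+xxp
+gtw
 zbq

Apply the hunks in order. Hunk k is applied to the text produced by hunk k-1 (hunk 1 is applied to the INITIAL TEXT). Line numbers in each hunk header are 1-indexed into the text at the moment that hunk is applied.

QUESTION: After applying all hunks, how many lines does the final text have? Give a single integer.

Hunk 1: at line 2 remove [tytq,aqv] add [jjzy,qmi] -> 10 lines: jtk qhlh jjzy qmi nnuk xkom ydic evp lhdnc xbi
Hunk 2: at line 6 remove [evp] add [jbk] -> 10 lines: jtk qhlh jjzy qmi nnuk xkom ydic jbk lhdnc xbi
Hunk 3: at line 4 remove [nnuk] add [pmeq,mini,iwz] -> 12 lines: jtk qhlh jjzy qmi pmeq mini iwz xkom ydic jbk lhdnc xbi
Hunk 4: at line 4 remove [mini,iwz,xkom] add [gpied,pzat,zbq] -> 12 lines: jtk qhlh jjzy qmi pmeq gpied pzat zbq ydic jbk lhdnc xbi
Hunk 5: at line 3 remove [qmi] add [mql,rtbc,deie] -> 14 lines: jtk qhlh jjzy mql rtbc deie pmeq gpied pzat zbq ydic jbk lhdnc xbi
Hunk 6: at line 6 remove [pmeq,gpied,pzat] add [xxp,gtw] -> 13 lines: jtk qhlh jjzy mql rtbc deie xxp gtw zbq ydic jbk lhdnc xbi
Final line count: 13

Answer: 13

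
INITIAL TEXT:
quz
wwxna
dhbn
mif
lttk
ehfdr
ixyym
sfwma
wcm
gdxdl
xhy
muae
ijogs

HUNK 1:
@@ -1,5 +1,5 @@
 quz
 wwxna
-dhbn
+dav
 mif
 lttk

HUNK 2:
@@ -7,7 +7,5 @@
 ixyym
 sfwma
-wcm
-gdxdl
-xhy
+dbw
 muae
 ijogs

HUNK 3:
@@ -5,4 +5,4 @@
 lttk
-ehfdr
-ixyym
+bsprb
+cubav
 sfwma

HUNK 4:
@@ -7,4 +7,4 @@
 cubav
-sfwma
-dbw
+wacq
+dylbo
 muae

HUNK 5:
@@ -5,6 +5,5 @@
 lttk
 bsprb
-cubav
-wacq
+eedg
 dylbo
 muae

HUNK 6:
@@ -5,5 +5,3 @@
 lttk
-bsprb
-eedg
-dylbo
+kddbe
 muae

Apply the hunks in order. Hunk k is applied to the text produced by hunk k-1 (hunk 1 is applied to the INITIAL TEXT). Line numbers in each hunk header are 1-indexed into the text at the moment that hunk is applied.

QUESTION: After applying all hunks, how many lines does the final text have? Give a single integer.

Hunk 1: at line 1 remove [dhbn] add [dav] -> 13 lines: quz wwxna dav mif lttk ehfdr ixyym sfwma wcm gdxdl xhy muae ijogs
Hunk 2: at line 7 remove [wcm,gdxdl,xhy] add [dbw] -> 11 lines: quz wwxna dav mif lttk ehfdr ixyym sfwma dbw muae ijogs
Hunk 3: at line 5 remove [ehfdr,ixyym] add [bsprb,cubav] -> 11 lines: quz wwxna dav mif lttk bsprb cubav sfwma dbw muae ijogs
Hunk 4: at line 7 remove [sfwma,dbw] add [wacq,dylbo] -> 11 lines: quz wwxna dav mif lttk bsprb cubav wacq dylbo muae ijogs
Hunk 5: at line 5 remove [cubav,wacq] add [eedg] -> 10 lines: quz wwxna dav mif lttk bsprb eedg dylbo muae ijogs
Hunk 6: at line 5 remove [bsprb,eedg,dylbo] add [kddbe] -> 8 lines: quz wwxna dav mif lttk kddbe muae ijogs
Final line count: 8

Answer: 8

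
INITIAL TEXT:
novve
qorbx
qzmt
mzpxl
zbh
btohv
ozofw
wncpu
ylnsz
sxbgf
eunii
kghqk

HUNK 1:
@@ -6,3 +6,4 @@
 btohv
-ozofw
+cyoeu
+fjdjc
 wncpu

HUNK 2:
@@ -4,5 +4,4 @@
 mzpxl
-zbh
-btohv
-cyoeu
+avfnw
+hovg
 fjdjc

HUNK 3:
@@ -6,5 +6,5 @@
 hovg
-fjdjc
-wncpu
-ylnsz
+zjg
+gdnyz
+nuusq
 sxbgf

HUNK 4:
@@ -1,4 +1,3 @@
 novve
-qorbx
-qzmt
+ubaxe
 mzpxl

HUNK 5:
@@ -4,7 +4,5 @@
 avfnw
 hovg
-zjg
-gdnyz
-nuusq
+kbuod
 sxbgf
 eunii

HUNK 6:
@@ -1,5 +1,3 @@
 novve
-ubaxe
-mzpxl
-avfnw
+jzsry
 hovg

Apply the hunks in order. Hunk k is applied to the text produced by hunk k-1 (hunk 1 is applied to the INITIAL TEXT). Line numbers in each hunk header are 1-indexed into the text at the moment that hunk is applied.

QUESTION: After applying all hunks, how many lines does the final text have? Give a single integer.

Hunk 1: at line 6 remove [ozofw] add [cyoeu,fjdjc] -> 13 lines: novve qorbx qzmt mzpxl zbh btohv cyoeu fjdjc wncpu ylnsz sxbgf eunii kghqk
Hunk 2: at line 4 remove [zbh,btohv,cyoeu] add [avfnw,hovg] -> 12 lines: novve qorbx qzmt mzpxl avfnw hovg fjdjc wncpu ylnsz sxbgf eunii kghqk
Hunk 3: at line 6 remove [fjdjc,wncpu,ylnsz] add [zjg,gdnyz,nuusq] -> 12 lines: novve qorbx qzmt mzpxl avfnw hovg zjg gdnyz nuusq sxbgf eunii kghqk
Hunk 4: at line 1 remove [qorbx,qzmt] add [ubaxe] -> 11 lines: novve ubaxe mzpxl avfnw hovg zjg gdnyz nuusq sxbgf eunii kghqk
Hunk 5: at line 4 remove [zjg,gdnyz,nuusq] add [kbuod] -> 9 lines: novve ubaxe mzpxl avfnw hovg kbuod sxbgf eunii kghqk
Hunk 6: at line 1 remove [ubaxe,mzpxl,avfnw] add [jzsry] -> 7 lines: novve jzsry hovg kbuod sxbgf eunii kghqk
Final line count: 7

Answer: 7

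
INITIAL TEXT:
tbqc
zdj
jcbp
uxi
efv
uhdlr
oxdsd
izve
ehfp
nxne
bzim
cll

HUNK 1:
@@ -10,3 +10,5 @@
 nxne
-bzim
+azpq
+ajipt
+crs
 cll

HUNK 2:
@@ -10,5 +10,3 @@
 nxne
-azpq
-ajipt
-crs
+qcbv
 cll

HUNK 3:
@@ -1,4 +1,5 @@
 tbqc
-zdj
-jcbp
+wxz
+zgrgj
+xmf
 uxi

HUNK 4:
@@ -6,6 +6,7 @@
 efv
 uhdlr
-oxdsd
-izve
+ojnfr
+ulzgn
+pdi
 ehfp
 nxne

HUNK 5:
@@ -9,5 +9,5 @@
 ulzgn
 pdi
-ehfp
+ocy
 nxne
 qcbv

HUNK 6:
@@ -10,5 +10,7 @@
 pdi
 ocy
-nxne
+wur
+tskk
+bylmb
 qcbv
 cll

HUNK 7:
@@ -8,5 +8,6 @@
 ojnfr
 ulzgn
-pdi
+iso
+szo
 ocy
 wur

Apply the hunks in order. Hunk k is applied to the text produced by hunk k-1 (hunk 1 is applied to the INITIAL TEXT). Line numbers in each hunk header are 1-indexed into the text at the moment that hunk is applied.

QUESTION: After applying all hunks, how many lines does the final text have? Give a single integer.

Hunk 1: at line 10 remove [bzim] add [azpq,ajipt,crs] -> 14 lines: tbqc zdj jcbp uxi efv uhdlr oxdsd izve ehfp nxne azpq ajipt crs cll
Hunk 2: at line 10 remove [azpq,ajipt,crs] add [qcbv] -> 12 lines: tbqc zdj jcbp uxi efv uhdlr oxdsd izve ehfp nxne qcbv cll
Hunk 3: at line 1 remove [zdj,jcbp] add [wxz,zgrgj,xmf] -> 13 lines: tbqc wxz zgrgj xmf uxi efv uhdlr oxdsd izve ehfp nxne qcbv cll
Hunk 4: at line 6 remove [oxdsd,izve] add [ojnfr,ulzgn,pdi] -> 14 lines: tbqc wxz zgrgj xmf uxi efv uhdlr ojnfr ulzgn pdi ehfp nxne qcbv cll
Hunk 5: at line 9 remove [ehfp] add [ocy] -> 14 lines: tbqc wxz zgrgj xmf uxi efv uhdlr ojnfr ulzgn pdi ocy nxne qcbv cll
Hunk 6: at line 10 remove [nxne] add [wur,tskk,bylmb] -> 16 lines: tbqc wxz zgrgj xmf uxi efv uhdlr ojnfr ulzgn pdi ocy wur tskk bylmb qcbv cll
Hunk 7: at line 8 remove [pdi] add [iso,szo] -> 17 lines: tbqc wxz zgrgj xmf uxi efv uhdlr ojnfr ulzgn iso szo ocy wur tskk bylmb qcbv cll
Final line count: 17

Answer: 17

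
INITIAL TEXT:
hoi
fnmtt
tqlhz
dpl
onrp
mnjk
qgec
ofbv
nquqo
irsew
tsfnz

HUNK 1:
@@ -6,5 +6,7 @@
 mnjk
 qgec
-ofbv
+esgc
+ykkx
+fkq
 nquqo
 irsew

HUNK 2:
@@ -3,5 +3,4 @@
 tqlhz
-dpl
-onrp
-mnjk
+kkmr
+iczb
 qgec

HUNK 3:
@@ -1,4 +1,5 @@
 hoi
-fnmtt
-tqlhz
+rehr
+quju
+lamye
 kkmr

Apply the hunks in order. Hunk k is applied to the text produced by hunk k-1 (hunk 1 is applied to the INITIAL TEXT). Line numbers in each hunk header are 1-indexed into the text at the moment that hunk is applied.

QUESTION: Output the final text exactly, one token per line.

Answer: hoi
rehr
quju
lamye
kkmr
iczb
qgec
esgc
ykkx
fkq
nquqo
irsew
tsfnz

Derivation:
Hunk 1: at line 6 remove [ofbv] add [esgc,ykkx,fkq] -> 13 lines: hoi fnmtt tqlhz dpl onrp mnjk qgec esgc ykkx fkq nquqo irsew tsfnz
Hunk 2: at line 3 remove [dpl,onrp,mnjk] add [kkmr,iczb] -> 12 lines: hoi fnmtt tqlhz kkmr iczb qgec esgc ykkx fkq nquqo irsew tsfnz
Hunk 3: at line 1 remove [fnmtt,tqlhz] add [rehr,quju,lamye] -> 13 lines: hoi rehr quju lamye kkmr iczb qgec esgc ykkx fkq nquqo irsew tsfnz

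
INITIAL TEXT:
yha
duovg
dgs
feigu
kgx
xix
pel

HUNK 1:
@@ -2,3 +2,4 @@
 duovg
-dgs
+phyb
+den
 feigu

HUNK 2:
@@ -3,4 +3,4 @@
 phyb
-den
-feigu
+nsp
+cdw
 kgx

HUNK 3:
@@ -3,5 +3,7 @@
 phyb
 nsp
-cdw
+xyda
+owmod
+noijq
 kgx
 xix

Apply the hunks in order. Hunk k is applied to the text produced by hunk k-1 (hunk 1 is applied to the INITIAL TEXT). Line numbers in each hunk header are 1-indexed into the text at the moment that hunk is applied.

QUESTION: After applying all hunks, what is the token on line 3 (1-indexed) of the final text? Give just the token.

Hunk 1: at line 2 remove [dgs] add [phyb,den] -> 8 lines: yha duovg phyb den feigu kgx xix pel
Hunk 2: at line 3 remove [den,feigu] add [nsp,cdw] -> 8 lines: yha duovg phyb nsp cdw kgx xix pel
Hunk 3: at line 3 remove [cdw] add [xyda,owmod,noijq] -> 10 lines: yha duovg phyb nsp xyda owmod noijq kgx xix pel
Final line 3: phyb

Answer: phyb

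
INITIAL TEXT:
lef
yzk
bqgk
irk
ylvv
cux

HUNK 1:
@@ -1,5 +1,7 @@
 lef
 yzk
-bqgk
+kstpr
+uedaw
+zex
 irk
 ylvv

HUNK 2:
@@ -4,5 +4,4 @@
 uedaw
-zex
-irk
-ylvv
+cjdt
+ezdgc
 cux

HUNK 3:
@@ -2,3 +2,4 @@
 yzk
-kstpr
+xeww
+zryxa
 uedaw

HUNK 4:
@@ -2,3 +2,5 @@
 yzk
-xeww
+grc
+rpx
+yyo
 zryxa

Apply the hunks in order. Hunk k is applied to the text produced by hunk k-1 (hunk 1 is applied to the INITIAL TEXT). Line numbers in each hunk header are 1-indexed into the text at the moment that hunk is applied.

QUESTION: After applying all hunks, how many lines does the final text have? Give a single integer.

Answer: 10

Derivation:
Hunk 1: at line 1 remove [bqgk] add [kstpr,uedaw,zex] -> 8 lines: lef yzk kstpr uedaw zex irk ylvv cux
Hunk 2: at line 4 remove [zex,irk,ylvv] add [cjdt,ezdgc] -> 7 lines: lef yzk kstpr uedaw cjdt ezdgc cux
Hunk 3: at line 2 remove [kstpr] add [xeww,zryxa] -> 8 lines: lef yzk xeww zryxa uedaw cjdt ezdgc cux
Hunk 4: at line 2 remove [xeww] add [grc,rpx,yyo] -> 10 lines: lef yzk grc rpx yyo zryxa uedaw cjdt ezdgc cux
Final line count: 10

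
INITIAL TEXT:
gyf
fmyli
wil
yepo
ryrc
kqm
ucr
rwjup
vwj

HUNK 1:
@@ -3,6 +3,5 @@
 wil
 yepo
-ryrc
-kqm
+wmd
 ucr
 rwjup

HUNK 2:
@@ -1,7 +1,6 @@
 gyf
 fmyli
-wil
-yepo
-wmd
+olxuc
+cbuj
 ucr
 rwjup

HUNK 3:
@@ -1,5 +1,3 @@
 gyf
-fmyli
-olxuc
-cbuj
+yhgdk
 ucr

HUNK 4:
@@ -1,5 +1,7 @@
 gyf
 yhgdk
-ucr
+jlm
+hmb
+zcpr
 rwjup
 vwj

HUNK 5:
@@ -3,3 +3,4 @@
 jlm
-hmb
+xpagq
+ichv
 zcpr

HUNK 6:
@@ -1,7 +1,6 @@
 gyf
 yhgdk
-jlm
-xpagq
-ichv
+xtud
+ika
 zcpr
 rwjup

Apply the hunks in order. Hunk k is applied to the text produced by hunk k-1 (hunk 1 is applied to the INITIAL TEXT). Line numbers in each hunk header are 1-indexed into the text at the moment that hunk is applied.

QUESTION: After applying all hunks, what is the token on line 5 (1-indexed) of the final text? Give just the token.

Answer: zcpr

Derivation:
Hunk 1: at line 3 remove [ryrc,kqm] add [wmd] -> 8 lines: gyf fmyli wil yepo wmd ucr rwjup vwj
Hunk 2: at line 1 remove [wil,yepo,wmd] add [olxuc,cbuj] -> 7 lines: gyf fmyli olxuc cbuj ucr rwjup vwj
Hunk 3: at line 1 remove [fmyli,olxuc,cbuj] add [yhgdk] -> 5 lines: gyf yhgdk ucr rwjup vwj
Hunk 4: at line 1 remove [ucr] add [jlm,hmb,zcpr] -> 7 lines: gyf yhgdk jlm hmb zcpr rwjup vwj
Hunk 5: at line 3 remove [hmb] add [xpagq,ichv] -> 8 lines: gyf yhgdk jlm xpagq ichv zcpr rwjup vwj
Hunk 6: at line 1 remove [jlm,xpagq,ichv] add [xtud,ika] -> 7 lines: gyf yhgdk xtud ika zcpr rwjup vwj
Final line 5: zcpr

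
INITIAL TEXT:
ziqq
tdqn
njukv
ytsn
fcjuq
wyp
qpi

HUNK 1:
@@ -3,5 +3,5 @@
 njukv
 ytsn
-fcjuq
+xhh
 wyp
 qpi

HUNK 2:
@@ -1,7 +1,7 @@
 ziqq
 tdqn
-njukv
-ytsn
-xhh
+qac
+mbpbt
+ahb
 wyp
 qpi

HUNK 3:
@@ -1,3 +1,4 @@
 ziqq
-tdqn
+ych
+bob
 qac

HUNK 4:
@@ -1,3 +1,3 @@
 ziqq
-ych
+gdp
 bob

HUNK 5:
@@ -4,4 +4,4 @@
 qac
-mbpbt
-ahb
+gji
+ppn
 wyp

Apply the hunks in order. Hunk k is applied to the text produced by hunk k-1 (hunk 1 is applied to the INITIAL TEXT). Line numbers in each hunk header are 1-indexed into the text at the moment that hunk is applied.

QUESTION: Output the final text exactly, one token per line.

Answer: ziqq
gdp
bob
qac
gji
ppn
wyp
qpi

Derivation:
Hunk 1: at line 3 remove [fcjuq] add [xhh] -> 7 lines: ziqq tdqn njukv ytsn xhh wyp qpi
Hunk 2: at line 1 remove [njukv,ytsn,xhh] add [qac,mbpbt,ahb] -> 7 lines: ziqq tdqn qac mbpbt ahb wyp qpi
Hunk 3: at line 1 remove [tdqn] add [ych,bob] -> 8 lines: ziqq ych bob qac mbpbt ahb wyp qpi
Hunk 4: at line 1 remove [ych] add [gdp] -> 8 lines: ziqq gdp bob qac mbpbt ahb wyp qpi
Hunk 5: at line 4 remove [mbpbt,ahb] add [gji,ppn] -> 8 lines: ziqq gdp bob qac gji ppn wyp qpi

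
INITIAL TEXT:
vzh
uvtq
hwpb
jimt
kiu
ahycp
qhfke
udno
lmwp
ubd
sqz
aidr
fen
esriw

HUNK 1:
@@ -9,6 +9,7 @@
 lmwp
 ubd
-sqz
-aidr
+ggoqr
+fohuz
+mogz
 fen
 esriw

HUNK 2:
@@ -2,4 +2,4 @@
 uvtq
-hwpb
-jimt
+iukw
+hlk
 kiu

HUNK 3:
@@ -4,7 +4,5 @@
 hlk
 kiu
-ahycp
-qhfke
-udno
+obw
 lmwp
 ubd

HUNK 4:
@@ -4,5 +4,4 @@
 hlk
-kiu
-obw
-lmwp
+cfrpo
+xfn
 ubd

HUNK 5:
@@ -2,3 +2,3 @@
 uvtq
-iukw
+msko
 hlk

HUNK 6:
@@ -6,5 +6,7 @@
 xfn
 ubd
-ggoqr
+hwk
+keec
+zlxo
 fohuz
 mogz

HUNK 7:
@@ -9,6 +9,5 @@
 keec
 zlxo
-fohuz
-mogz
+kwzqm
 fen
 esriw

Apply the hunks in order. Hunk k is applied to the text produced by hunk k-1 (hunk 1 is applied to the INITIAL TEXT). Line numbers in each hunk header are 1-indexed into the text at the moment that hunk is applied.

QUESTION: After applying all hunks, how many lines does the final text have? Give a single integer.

Hunk 1: at line 9 remove [sqz,aidr] add [ggoqr,fohuz,mogz] -> 15 lines: vzh uvtq hwpb jimt kiu ahycp qhfke udno lmwp ubd ggoqr fohuz mogz fen esriw
Hunk 2: at line 2 remove [hwpb,jimt] add [iukw,hlk] -> 15 lines: vzh uvtq iukw hlk kiu ahycp qhfke udno lmwp ubd ggoqr fohuz mogz fen esriw
Hunk 3: at line 4 remove [ahycp,qhfke,udno] add [obw] -> 13 lines: vzh uvtq iukw hlk kiu obw lmwp ubd ggoqr fohuz mogz fen esriw
Hunk 4: at line 4 remove [kiu,obw,lmwp] add [cfrpo,xfn] -> 12 lines: vzh uvtq iukw hlk cfrpo xfn ubd ggoqr fohuz mogz fen esriw
Hunk 5: at line 2 remove [iukw] add [msko] -> 12 lines: vzh uvtq msko hlk cfrpo xfn ubd ggoqr fohuz mogz fen esriw
Hunk 6: at line 6 remove [ggoqr] add [hwk,keec,zlxo] -> 14 lines: vzh uvtq msko hlk cfrpo xfn ubd hwk keec zlxo fohuz mogz fen esriw
Hunk 7: at line 9 remove [fohuz,mogz] add [kwzqm] -> 13 lines: vzh uvtq msko hlk cfrpo xfn ubd hwk keec zlxo kwzqm fen esriw
Final line count: 13

Answer: 13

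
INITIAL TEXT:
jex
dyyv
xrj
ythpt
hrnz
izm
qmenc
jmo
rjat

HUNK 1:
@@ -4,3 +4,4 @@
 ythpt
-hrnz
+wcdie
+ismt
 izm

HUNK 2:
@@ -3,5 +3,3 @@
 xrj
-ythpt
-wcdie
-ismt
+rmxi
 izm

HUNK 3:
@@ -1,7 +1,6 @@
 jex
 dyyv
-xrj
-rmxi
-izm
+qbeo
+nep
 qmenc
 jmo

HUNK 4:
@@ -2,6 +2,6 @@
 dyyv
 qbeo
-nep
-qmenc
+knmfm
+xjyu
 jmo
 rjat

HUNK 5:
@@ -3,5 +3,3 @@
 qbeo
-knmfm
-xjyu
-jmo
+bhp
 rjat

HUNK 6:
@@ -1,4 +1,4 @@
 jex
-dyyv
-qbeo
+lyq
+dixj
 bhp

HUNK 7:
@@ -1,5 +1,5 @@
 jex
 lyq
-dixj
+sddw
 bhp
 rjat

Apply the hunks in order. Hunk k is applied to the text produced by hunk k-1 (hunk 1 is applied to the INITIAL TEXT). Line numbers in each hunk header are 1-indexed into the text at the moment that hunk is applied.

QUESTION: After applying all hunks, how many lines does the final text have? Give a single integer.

Answer: 5

Derivation:
Hunk 1: at line 4 remove [hrnz] add [wcdie,ismt] -> 10 lines: jex dyyv xrj ythpt wcdie ismt izm qmenc jmo rjat
Hunk 2: at line 3 remove [ythpt,wcdie,ismt] add [rmxi] -> 8 lines: jex dyyv xrj rmxi izm qmenc jmo rjat
Hunk 3: at line 1 remove [xrj,rmxi,izm] add [qbeo,nep] -> 7 lines: jex dyyv qbeo nep qmenc jmo rjat
Hunk 4: at line 2 remove [nep,qmenc] add [knmfm,xjyu] -> 7 lines: jex dyyv qbeo knmfm xjyu jmo rjat
Hunk 5: at line 3 remove [knmfm,xjyu,jmo] add [bhp] -> 5 lines: jex dyyv qbeo bhp rjat
Hunk 6: at line 1 remove [dyyv,qbeo] add [lyq,dixj] -> 5 lines: jex lyq dixj bhp rjat
Hunk 7: at line 1 remove [dixj] add [sddw] -> 5 lines: jex lyq sddw bhp rjat
Final line count: 5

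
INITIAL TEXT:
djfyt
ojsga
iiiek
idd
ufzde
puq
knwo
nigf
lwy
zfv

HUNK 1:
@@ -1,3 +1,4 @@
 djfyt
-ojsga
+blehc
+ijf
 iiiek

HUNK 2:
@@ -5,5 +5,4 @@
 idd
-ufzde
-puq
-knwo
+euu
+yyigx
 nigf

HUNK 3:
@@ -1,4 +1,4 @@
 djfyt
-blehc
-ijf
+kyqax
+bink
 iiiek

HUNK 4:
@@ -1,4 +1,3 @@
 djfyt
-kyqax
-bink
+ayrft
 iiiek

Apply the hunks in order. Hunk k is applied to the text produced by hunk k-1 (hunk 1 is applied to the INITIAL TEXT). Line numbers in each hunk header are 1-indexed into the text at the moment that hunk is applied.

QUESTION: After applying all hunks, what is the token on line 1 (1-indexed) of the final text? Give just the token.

Hunk 1: at line 1 remove [ojsga] add [blehc,ijf] -> 11 lines: djfyt blehc ijf iiiek idd ufzde puq knwo nigf lwy zfv
Hunk 2: at line 5 remove [ufzde,puq,knwo] add [euu,yyigx] -> 10 lines: djfyt blehc ijf iiiek idd euu yyigx nigf lwy zfv
Hunk 3: at line 1 remove [blehc,ijf] add [kyqax,bink] -> 10 lines: djfyt kyqax bink iiiek idd euu yyigx nigf lwy zfv
Hunk 4: at line 1 remove [kyqax,bink] add [ayrft] -> 9 lines: djfyt ayrft iiiek idd euu yyigx nigf lwy zfv
Final line 1: djfyt

Answer: djfyt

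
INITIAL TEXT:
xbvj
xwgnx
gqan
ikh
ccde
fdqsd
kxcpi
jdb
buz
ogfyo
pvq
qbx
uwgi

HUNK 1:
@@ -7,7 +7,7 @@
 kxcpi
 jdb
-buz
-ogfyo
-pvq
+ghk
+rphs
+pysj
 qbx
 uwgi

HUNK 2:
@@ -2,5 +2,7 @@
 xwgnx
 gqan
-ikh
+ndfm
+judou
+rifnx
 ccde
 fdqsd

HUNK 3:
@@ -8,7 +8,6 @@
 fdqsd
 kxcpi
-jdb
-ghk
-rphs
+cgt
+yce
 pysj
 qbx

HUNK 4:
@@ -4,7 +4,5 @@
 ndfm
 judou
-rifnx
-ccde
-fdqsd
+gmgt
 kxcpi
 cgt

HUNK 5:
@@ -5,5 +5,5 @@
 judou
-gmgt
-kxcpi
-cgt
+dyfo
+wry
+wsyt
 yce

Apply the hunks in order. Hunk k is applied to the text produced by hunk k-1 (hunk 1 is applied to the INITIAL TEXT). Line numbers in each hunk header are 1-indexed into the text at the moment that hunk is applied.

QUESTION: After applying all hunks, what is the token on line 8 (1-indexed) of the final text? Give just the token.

Hunk 1: at line 7 remove [buz,ogfyo,pvq] add [ghk,rphs,pysj] -> 13 lines: xbvj xwgnx gqan ikh ccde fdqsd kxcpi jdb ghk rphs pysj qbx uwgi
Hunk 2: at line 2 remove [ikh] add [ndfm,judou,rifnx] -> 15 lines: xbvj xwgnx gqan ndfm judou rifnx ccde fdqsd kxcpi jdb ghk rphs pysj qbx uwgi
Hunk 3: at line 8 remove [jdb,ghk,rphs] add [cgt,yce] -> 14 lines: xbvj xwgnx gqan ndfm judou rifnx ccde fdqsd kxcpi cgt yce pysj qbx uwgi
Hunk 4: at line 4 remove [rifnx,ccde,fdqsd] add [gmgt] -> 12 lines: xbvj xwgnx gqan ndfm judou gmgt kxcpi cgt yce pysj qbx uwgi
Hunk 5: at line 5 remove [gmgt,kxcpi,cgt] add [dyfo,wry,wsyt] -> 12 lines: xbvj xwgnx gqan ndfm judou dyfo wry wsyt yce pysj qbx uwgi
Final line 8: wsyt

Answer: wsyt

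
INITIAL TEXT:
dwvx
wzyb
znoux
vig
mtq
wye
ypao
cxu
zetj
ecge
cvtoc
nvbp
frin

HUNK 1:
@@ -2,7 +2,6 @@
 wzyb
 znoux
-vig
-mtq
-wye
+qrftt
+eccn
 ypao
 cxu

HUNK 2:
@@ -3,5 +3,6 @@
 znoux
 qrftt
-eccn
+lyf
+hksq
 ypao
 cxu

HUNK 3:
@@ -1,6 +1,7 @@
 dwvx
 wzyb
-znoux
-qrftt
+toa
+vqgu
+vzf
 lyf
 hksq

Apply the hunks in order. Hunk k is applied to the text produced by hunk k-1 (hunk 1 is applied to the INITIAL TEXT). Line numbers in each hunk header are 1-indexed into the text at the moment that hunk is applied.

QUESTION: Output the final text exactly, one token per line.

Answer: dwvx
wzyb
toa
vqgu
vzf
lyf
hksq
ypao
cxu
zetj
ecge
cvtoc
nvbp
frin

Derivation:
Hunk 1: at line 2 remove [vig,mtq,wye] add [qrftt,eccn] -> 12 lines: dwvx wzyb znoux qrftt eccn ypao cxu zetj ecge cvtoc nvbp frin
Hunk 2: at line 3 remove [eccn] add [lyf,hksq] -> 13 lines: dwvx wzyb znoux qrftt lyf hksq ypao cxu zetj ecge cvtoc nvbp frin
Hunk 3: at line 1 remove [znoux,qrftt] add [toa,vqgu,vzf] -> 14 lines: dwvx wzyb toa vqgu vzf lyf hksq ypao cxu zetj ecge cvtoc nvbp frin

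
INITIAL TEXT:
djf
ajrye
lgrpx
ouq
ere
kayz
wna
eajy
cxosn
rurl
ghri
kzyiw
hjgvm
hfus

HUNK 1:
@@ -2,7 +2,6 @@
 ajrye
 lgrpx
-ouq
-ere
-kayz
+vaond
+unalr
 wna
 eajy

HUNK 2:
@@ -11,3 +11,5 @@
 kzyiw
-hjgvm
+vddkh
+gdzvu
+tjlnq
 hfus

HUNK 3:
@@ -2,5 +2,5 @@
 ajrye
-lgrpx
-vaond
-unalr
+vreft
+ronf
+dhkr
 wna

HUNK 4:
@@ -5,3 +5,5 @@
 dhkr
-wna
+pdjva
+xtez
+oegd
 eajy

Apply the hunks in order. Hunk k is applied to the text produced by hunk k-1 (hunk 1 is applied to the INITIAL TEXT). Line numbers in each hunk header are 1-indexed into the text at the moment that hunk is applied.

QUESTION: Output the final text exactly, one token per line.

Hunk 1: at line 2 remove [ouq,ere,kayz] add [vaond,unalr] -> 13 lines: djf ajrye lgrpx vaond unalr wna eajy cxosn rurl ghri kzyiw hjgvm hfus
Hunk 2: at line 11 remove [hjgvm] add [vddkh,gdzvu,tjlnq] -> 15 lines: djf ajrye lgrpx vaond unalr wna eajy cxosn rurl ghri kzyiw vddkh gdzvu tjlnq hfus
Hunk 3: at line 2 remove [lgrpx,vaond,unalr] add [vreft,ronf,dhkr] -> 15 lines: djf ajrye vreft ronf dhkr wna eajy cxosn rurl ghri kzyiw vddkh gdzvu tjlnq hfus
Hunk 4: at line 5 remove [wna] add [pdjva,xtez,oegd] -> 17 lines: djf ajrye vreft ronf dhkr pdjva xtez oegd eajy cxosn rurl ghri kzyiw vddkh gdzvu tjlnq hfus

Answer: djf
ajrye
vreft
ronf
dhkr
pdjva
xtez
oegd
eajy
cxosn
rurl
ghri
kzyiw
vddkh
gdzvu
tjlnq
hfus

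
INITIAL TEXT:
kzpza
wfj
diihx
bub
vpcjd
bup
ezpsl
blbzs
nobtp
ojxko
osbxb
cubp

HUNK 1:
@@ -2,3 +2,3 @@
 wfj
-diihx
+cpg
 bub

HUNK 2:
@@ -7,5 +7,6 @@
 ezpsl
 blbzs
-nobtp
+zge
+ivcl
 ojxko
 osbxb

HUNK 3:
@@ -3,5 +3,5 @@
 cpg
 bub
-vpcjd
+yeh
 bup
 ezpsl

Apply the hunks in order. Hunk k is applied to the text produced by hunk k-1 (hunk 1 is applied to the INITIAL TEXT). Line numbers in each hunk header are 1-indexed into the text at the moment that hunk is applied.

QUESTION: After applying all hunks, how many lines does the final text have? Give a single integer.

Answer: 13

Derivation:
Hunk 1: at line 2 remove [diihx] add [cpg] -> 12 lines: kzpza wfj cpg bub vpcjd bup ezpsl blbzs nobtp ojxko osbxb cubp
Hunk 2: at line 7 remove [nobtp] add [zge,ivcl] -> 13 lines: kzpza wfj cpg bub vpcjd bup ezpsl blbzs zge ivcl ojxko osbxb cubp
Hunk 3: at line 3 remove [vpcjd] add [yeh] -> 13 lines: kzpza wfj cpg bub yeh bup ezpsl blbzs zge ivcl ojxko osbxb cubp
Final line count: 13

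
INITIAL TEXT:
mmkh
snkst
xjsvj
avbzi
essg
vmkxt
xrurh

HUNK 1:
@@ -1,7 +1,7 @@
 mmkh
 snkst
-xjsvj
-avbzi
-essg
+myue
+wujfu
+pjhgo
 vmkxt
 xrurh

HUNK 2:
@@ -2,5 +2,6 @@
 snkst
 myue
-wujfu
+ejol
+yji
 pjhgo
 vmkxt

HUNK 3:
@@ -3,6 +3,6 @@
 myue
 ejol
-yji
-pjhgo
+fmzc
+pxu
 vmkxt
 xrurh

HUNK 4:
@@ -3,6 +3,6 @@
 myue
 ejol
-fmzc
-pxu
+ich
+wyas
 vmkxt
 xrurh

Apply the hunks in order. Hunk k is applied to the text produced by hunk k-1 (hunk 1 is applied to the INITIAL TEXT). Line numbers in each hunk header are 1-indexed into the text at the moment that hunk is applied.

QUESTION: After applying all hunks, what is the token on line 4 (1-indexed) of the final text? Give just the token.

Hunk 1: at line 1 remove [xjsvj,avbzi,essg] add [myue,wujfu,pjhgo] -> 7 lines: mmkh snkst myue wujfu pjhgo vmkxt xrurh
Hunk 2: at line 2 remove [wujfu] add [ejol,yji] -> 8 lines: mmkh snkst myue ejol yji pjhgo vmkxt xrurh
Hunk 3: at line 3 remove [yji,pjhgo] add [fmzc,pxu] -> 8 lines: mmkh snkst myue ejol fmzc pxu vmkxt xrurh
Hunk 4: at line 3 remove [fmzc,pxu] add [ich,wyas] -> 8 lines: mmkh snkst myue ejol ich wyas vmkxt xrurh
Final line 4: ejol

Answer: ejol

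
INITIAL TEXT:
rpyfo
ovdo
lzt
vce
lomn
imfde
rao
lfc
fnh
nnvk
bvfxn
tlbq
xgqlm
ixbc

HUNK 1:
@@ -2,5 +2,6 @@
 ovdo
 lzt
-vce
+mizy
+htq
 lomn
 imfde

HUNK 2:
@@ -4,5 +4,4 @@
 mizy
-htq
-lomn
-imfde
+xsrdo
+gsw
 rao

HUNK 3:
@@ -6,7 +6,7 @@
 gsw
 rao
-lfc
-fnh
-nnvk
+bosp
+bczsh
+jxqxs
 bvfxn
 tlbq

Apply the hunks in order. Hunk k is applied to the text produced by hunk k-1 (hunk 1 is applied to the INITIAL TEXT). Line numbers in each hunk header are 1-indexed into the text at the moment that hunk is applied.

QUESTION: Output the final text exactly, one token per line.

Answer: rpyfo
ovdo
lzt
mizy
xsrdo
gsw
rao
bosp
bczsh
jxqxs
bvfxn
tlbq
xgqlm
ixbc

Derivation:
Hunk 1: at line 2 remove [vce] add [mizy,htq] -> 15 lines: rpyfo ovdo lzt mizy htq lomn imfde rao lfc fnh nnvk bvfxn tlbq xgqlm ixbc
Hunk 2: at line 4 remove [htq,lomn,imfde] add [xsrdo,gsw] -> 14 lines: rpyfo ovdo lzt mizy xsrdo gsw rao lfc fnh nnvk bvfxn tlbq xgqlm ixbc
Hunk 3: at line 6 remove [lfc,fnh,nnvk] add [bosp,bczsh,jxqxs] -> 14 lines: rpyfo ovdo lzt mizy xsrdo gsw rao bosp bczsh jxqxs bvfxn tlbq xgqlm ixbc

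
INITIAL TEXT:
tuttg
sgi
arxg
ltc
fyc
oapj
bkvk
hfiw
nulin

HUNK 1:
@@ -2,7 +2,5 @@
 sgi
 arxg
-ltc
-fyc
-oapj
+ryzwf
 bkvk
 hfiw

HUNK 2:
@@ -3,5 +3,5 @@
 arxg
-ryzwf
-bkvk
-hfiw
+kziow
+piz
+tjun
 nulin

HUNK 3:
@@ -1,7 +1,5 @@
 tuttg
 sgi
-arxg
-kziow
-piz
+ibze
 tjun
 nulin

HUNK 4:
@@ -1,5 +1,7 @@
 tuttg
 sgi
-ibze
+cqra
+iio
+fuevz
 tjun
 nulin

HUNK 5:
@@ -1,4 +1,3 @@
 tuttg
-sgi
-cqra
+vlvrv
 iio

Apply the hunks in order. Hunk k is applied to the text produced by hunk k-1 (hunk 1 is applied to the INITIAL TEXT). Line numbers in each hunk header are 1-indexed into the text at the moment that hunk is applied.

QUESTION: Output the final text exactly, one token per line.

Answer: tuttg
vlvrv
iio
fuevz
tjun
nulin

Derivation:
Hunk 1: at line 2 remove [ltc,fyc,oapj] add [ryzwf] -> 7 lines: tuttg sgi arxg ryzwf bkvk hfiw nulin
Hunk 2: at line 3 remove [ryzwf,bkvk,hfiw] add [kziow,piz,tjun] -> 7 lines: tuttg sgi arxg kziow piz tjun nulin
Hunk 3: at line 1 remove [arxg,kziow,piz] add [ibze] -> 5 lines: tuttg sgi ibze tjun nulin
Hunk 4: at line 1 remove [ibze] add [cqra,iio,fuevz] -> 7 lines: tuttg sgi cqra iio fuevz tjun nulin
Hunk 5: at line 1 remove [sgi,cqra] add [vlvrv] -> 6 lines: tuttg vlvrv iio fuevz tjun nulin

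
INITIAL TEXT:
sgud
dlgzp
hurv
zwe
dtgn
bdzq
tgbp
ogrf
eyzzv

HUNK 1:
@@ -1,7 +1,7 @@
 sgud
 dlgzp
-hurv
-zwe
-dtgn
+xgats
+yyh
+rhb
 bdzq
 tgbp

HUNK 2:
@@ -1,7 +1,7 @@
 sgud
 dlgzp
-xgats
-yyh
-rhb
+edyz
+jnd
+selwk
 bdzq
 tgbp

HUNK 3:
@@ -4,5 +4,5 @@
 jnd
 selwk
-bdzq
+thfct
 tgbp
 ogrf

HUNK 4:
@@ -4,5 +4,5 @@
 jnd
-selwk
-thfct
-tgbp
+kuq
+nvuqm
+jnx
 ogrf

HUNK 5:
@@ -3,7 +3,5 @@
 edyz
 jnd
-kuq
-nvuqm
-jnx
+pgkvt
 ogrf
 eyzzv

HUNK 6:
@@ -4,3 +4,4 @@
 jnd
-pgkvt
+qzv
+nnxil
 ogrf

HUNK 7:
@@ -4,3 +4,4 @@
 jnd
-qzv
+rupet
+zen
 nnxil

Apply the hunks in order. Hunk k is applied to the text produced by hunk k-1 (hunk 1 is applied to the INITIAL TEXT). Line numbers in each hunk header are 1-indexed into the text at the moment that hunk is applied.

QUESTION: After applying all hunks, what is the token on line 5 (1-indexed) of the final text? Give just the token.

Hunk 1: at line 1 remove [hurv,zwe,dtgn] add [xgats,yyh,rhb] -> 9 lines: sgud dlgzp xgats yyh rhb bdzq tgbp ogrf eyzzv
Hunk 2: at line 1 remove [xgats,yyh,rhb] add [edyz,jnd,selwk] -> 9 lines: sgud dlgzp edyz jnd selwk bdzq tgbp ogrf eyzzv
Hunk 3: at line 4 remove [bdzq] add [thfct] -> 9 lines: sgud dlgzp edyz jnd selwk thfct tgbp ogrf eyzzv
Hunk 4: at line 4 remove [selwk,thfct,tgbp] add [kuq,nvuqm,jnx] -> 9 lines: sgud dlgzp edyz jnd kuq nvuqm jnx ogrf eyzzv
Hunk 5: at line 3 remove [kuq,nvuqm,jnx] add [pgkvt] -> 7 lines: sgud dlgzp edyz jnd pgkvt ogrf eyzzv
Hunk 6: at line 4 remove [pgkvt] add [qzv,nnxil] -> 8 lines: sgud dlgzp edyz jnd qzv nnxil ogrf eyzzv
Hunk 7: at line 4 remove [qzv] add [rupet,zen] -> 9 lines: sgud dlgzp edyz jnd rupet zen nnxil ogrf eyzzv
Final line 5: rupet

Answer: rupet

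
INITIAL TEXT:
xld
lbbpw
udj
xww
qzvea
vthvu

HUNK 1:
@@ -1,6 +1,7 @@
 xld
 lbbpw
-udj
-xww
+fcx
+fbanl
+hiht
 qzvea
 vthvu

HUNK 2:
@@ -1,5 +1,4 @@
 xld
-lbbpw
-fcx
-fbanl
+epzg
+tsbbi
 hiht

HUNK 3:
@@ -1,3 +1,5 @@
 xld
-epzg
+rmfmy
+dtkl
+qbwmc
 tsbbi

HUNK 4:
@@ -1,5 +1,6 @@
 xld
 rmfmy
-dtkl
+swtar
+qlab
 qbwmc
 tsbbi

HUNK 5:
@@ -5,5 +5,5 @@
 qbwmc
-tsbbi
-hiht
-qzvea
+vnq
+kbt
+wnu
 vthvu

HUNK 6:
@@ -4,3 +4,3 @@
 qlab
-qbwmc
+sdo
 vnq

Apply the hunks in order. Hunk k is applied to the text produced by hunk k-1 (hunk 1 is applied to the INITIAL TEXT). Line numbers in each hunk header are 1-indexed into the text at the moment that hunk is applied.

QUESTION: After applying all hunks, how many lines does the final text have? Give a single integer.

Hunk 1: at line 1 remove [udj,xww] add [fcx,fbanl,hiht] -> 7 lines: xld lbbpw fcx fbanl hiht qzvea vthvu
Hunk 2: at line 1 remove [lbbpw,fcx,fbanl] add [epzg,tsbbi] -> 6 lines: xld epzg tsbbi hiht qzvea vthvu
Hunk 3: at line 1 remove [epzg] add [rmfmy,dtkl,qbwmc] -> 8 lines: xld rmfmy dtkl qbwmc tsbbi hiht qzvea vthvu
Hunk 4: at line 1 remove [dtkl] add [swtar,qlab] -> 9 lines: xld rmfmy swtar qlab qbwmc tsbbi hiht qzvea vthvu
Hunk 5: at line 5 remove [tsbbi,hiht,qzvea] add [vnq,kbt,wnu] -> 9 lines: xld rmfmy swtar qlab qbwmc vnq kbt wnu vthvu
Hunk 6: at line 4 remove [qbwmc] add [sdo] -> 9 lines: xld rmfmy swtar qlab sdo vnq kbt wnu vthvu
Final line count: 9

Answer: 9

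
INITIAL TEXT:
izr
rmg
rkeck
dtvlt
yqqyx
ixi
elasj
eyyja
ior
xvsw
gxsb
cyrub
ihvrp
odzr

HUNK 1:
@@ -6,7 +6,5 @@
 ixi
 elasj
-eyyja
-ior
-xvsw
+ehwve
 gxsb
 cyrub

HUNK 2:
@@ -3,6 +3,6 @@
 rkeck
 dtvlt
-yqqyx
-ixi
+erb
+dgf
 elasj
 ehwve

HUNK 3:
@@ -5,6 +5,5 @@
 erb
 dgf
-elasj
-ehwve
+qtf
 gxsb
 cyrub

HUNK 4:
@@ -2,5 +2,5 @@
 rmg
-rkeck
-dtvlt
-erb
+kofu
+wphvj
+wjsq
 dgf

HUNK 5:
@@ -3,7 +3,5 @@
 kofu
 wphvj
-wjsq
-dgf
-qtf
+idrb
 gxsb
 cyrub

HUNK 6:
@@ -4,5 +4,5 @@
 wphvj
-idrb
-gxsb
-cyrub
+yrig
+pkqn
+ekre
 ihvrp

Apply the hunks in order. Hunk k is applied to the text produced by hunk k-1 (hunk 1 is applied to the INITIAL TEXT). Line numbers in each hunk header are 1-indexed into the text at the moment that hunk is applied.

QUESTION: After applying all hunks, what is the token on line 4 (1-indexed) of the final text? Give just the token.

Answer: wphvj

Derivation:
Hunk 1: at line 6 remove [eyyja,ior,xvsw] add [ehwve] -> 12 lines: izr rmg rkeck dtvlt yqqyx ixi elasj ehwve gxsb cyrub ihvrp odzr
Hunk 2: at line 3 remove [yqqyx,ixi] add [erb,dgf] -> 12 lines: izr rmg rkeck dtvlt erb dgf elasj ehwve gxsb cyrub ihvrp odzr
Hunk 3: at line 5 remove [elasj,ehwve] add [qtf] -> 11 lines: izr rmg rkeck dtvlt erb dgf qtf gxsb cyrub ihvrp odzr
Hunk 4: at line 2 remove [rkeck,dtvlt,erb] add [kofu,wphvj,wjsq] -> 11 lines: izr rmg kofu wphvj wjsq dgf qtf gxsb cyrub ihvrp odzr
Hunk 5: at line 3 remove [wjsq,dgf,qtf] add [idrb] -> 9 lines: izr rmg kofu wphvj idrb gxsb cyrub ihvrp odzr
Hunk 6: at line 4 remove [idrb,gxsb,cyrub] add [yrig,pkqn,ekre] -> 9 lines: izr rmg kofu wphvj yrig pkqn ekre ihvrp odzr
Final line 4: wphvj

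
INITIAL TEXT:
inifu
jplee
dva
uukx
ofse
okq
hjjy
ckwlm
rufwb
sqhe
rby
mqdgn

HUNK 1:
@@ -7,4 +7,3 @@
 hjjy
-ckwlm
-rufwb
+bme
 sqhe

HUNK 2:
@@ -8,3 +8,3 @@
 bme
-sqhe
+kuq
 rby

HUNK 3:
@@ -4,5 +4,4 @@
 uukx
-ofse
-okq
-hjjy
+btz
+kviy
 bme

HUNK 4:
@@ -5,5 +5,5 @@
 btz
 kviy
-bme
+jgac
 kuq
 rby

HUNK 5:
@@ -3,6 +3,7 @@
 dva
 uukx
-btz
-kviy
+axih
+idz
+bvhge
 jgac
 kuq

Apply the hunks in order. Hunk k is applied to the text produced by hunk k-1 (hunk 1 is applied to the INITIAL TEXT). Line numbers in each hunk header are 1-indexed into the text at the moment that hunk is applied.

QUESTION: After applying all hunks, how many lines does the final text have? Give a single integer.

Answer: 11

Derivation:
Hunk 1: at line 7 remove [ckwlm,rufwb] add [bme] -> 11 lines: inifu jplee dva uukx ofse okq hjjy bme sqhe rby mqdgn
Hunk 2: at line 8 remove [sqhe] add [kuq] -> 11 lines: inifu jplee dva uukx ofse okq hjjy bme kuq rby mqdgn
Hunk 3: at line 4 remove [ofse,okq,hjjy] add [btz,kviy] -> 10 lines: inifu jplee dva uukx btz kviy bme kuq rby mqdgn
Hunk 4: at line 5 remove [bme] add [jgac] -> 10 lines: inifu jplee dva uukx btz kviy jgac kuq rby mqdgn
Hunk 5: at line 3 remove [btz,kviy] add [axih,idz,bvhge] -> 11 lines: inifu jplee dva uukx axih idz bvhge jgac kuq rby mqdgn
Final line count: 11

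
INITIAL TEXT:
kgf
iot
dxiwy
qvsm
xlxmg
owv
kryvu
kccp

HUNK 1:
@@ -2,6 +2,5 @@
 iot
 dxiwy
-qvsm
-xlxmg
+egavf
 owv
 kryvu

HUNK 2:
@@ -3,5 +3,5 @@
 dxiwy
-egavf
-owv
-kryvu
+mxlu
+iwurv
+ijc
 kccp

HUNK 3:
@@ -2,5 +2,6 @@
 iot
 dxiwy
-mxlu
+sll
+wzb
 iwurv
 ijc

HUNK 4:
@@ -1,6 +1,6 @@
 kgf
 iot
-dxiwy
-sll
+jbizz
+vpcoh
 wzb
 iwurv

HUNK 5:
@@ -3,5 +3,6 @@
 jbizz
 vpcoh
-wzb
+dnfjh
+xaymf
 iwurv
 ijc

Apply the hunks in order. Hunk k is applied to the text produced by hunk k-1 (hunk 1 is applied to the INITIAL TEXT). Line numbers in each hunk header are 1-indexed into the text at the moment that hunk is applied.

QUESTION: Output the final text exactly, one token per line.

Answer: kgf
iot
jbizz
vpcoh
dnfjh
xaymf
iwurv
ijc
kccp

Derivation:
Hunk 1: at line 2 remove [qvsm,xlxmg] add [egavf] -> 7 lines: kgf iot dxiwy egavf owv kryvu kccp
Hunk 2: at line 3 remove [egavf,owv,kryvu] add [mxlu,iwurv,ijc] -> 7 lines: kgf iot dxiwy mxlu iwurv ijc kccp
Hunk 3: at line 2 remove [mxlu] add [sll,wzb] -> 8 lines: kgf iot dxiwy sll wzb iwurv ijc kccp
Hunk 4: at line 1 remove [dxiwy,sll] add [jbizz,vpcoh] -> 8 lines: kgf iot jbizz vpcoh wzb iwurv ijc kccp
Hunk 5: at line 3 remove [wzb] add [dnfjh,xaymf] -> 9 lines: kgf iot jbizz vpcoh dnfjh xaymf iwurv ijc kccp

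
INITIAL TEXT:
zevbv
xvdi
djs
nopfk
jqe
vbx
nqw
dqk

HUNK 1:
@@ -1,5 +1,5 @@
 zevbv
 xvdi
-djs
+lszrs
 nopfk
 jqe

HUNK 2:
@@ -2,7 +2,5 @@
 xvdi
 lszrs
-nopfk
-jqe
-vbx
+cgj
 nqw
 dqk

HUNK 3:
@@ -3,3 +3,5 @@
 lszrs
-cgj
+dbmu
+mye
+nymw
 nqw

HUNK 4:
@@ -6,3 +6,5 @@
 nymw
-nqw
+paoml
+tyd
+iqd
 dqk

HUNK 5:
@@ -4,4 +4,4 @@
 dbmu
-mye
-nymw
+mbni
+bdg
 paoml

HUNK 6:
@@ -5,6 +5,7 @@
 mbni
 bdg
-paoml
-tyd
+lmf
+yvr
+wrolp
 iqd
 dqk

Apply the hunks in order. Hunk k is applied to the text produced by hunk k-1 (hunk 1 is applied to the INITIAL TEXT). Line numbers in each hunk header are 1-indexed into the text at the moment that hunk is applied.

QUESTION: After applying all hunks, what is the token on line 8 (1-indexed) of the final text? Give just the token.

Hunk 1: at line 1 remove [djs] add [lszrs] -> 8 lines: zevbv xvdi lszrs nopfk jqe vbx nqw dqk
Hunk 2: at line 2 remove [nopfk,jqe,vbx] add [cgj] -> 6 lines: zevbv xvdi lszrs cgj nqw dqk
Hunk 3: at line 3 remove [cgj] add [dbmu,mye,nymw] -> 8 lines: zevbv xvdi lszrs dbmu mye nymw nqw dqk
Hunk 4: at line 6 remove [nqw] add [paoml,tyd,iqd] -> 10 lines: zevbv xvdi lszrs dbmu mye nymw paoml tyd iqd dqk
Hunk 5: at line 4 remove [mye,nymw] add [mbni,bdg] -> 10 lines: zevbv xvdi lszrs dbmu mbni bdg paoml tyd iqd dqk
Hunk 6: at line 5 remove [paoml,tyd] add [lmf,yvr,wrolp] -> 11 lines: zevbv xvdi lszrs dbmu mbni bdg lmf yvr wrolp iqd dqk
Final line 8: yvr

Answer: yvr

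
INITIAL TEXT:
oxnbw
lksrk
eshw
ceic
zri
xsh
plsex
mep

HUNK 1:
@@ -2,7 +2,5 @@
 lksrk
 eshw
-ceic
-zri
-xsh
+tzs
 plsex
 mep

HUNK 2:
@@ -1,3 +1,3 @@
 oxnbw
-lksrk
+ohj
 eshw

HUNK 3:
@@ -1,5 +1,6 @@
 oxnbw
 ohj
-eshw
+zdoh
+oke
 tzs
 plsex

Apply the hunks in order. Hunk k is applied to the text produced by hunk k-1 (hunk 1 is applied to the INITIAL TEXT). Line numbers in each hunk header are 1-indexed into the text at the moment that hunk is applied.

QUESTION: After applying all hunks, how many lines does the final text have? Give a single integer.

Hunk 1: at line 2 remove [ceic,zri,xsh] add [tzs] -> 6 lines: oxnbw lksrk eshw tzs plsex mep
Hunk 2: at line 1 remove [lksrk] add [ohj] -> 6 lines: oxnbw ohj eshw tzs plsex mep
Hunk 3: at line 1 remove [eshw] add [zdoh,oke] -> 7 lines: oxnbw ohj zdoh oke tzs plsex mep
Final line count: 7

Answer: 7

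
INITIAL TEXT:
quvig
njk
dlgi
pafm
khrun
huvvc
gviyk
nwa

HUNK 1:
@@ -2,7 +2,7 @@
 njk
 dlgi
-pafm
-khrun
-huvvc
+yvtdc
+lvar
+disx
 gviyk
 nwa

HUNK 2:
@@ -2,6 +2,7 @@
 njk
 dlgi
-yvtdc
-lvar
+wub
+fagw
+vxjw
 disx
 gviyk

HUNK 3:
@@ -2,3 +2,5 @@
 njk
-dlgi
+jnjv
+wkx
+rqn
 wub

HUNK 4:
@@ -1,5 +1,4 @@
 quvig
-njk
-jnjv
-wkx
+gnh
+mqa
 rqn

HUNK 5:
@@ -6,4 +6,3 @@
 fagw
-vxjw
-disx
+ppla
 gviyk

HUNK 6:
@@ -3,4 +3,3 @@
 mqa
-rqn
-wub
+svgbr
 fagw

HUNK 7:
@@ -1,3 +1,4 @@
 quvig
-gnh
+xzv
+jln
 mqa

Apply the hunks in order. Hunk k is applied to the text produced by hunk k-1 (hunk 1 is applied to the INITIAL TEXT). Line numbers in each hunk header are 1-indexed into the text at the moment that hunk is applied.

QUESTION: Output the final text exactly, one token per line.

Hunk 1: at line 2 remove [pafm,khrun,huvvc] add [yvtdc,lvar,disx] -> 8 lines: quvig njk dlgi yvtdc lvar disx gviyk nwa
Hunk 2: at line 2 remove [yvtdc,lvar] add [wub,fagw,vxjw] -> 9 lines: quvig njk dlgi wub fagw vxjw disx gviyk nwa
Hunk 3: at line 2 remove [dlgi] add [jnjv,wkx,rqn] -> 11 lines: quvig njk jnjv wkx rqn wub fagw vxjw disx gviyk nwa
Hunk 4: at line 1 remove [njk,jnjv,wkx] add [gnh,mqa] -> 10 lines: quvig gnh mqa rqn wub fagw vxjw disx gviyk nwa
Hunk 5: at line 6 remove [vxjw,disx] add [ppla] -> 9 lines: quvig gnh mqa rqn wub fagw ppla gviyk nwa
Hunk 6: at line 3 remove [rqn,wub] add [svgbr] -> 8 lines: quvig gnh mqa svgbr fagw ppla gviyk nwa
Hunk 7: at line 1 remove [gnh] add [xzv,jln] -> 9 lines: quvig xzv jln mqa svgbr fagw ppla gviyk nwa

Answer: quvig
xzv
jln
mqa
svgbr
fagw
ppla
gviyk
nwa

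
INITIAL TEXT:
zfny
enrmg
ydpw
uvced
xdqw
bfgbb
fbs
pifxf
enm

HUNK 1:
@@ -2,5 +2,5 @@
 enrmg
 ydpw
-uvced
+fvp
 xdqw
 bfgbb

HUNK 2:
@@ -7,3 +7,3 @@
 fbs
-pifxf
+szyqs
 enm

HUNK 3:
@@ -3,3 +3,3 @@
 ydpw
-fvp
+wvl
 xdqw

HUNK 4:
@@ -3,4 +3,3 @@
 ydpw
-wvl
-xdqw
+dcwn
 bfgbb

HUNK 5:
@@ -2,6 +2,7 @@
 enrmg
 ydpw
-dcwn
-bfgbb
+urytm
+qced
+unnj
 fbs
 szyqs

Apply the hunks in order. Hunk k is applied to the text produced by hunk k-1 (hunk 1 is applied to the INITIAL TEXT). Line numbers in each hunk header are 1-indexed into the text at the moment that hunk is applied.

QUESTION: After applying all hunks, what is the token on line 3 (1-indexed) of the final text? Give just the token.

Hunk 1: at line 2 remove [uvced] add [fvp] -> 9 lines: zfny enrmg ydpw fvp xdqw bfgbb fbs pifxf enm
Hunk 2: at line 7 remove [pifxf] add [szyqs] -> 9 lines: zfny enrmg ydpw fvp xdqw bfgbb fbs szyqs enm
Hunk 3: at line 3 remove [fvp] add [wvl] -> 9 lines: zfny enrmg ydpw wvl xdqw bfgbb fbs szyqs enm
Hunk 4: at line 3 remove [wvl,xdqw] add [dcwn] -> 8 lines: zfny enrmg ydpw dcwn bfgbb fbs szyqs enm
Hunk 5: at line 2 remove [dcwn,bfgbb] add [urytm,qced,unnj] -> 9 lines: zfny enrmg ydpw urytm qced unnj fbs szyqs enm
Final line 3: ydpw

Answer: ydpw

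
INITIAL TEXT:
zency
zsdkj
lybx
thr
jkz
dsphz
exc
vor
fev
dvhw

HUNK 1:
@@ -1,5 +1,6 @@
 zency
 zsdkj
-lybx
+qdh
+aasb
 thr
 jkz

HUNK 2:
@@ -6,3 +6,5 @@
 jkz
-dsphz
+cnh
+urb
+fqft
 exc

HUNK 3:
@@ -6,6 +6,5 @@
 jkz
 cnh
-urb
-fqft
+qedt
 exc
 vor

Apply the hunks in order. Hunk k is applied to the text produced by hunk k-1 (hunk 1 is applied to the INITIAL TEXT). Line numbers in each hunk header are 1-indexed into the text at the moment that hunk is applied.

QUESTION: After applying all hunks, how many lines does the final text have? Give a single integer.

Answer: 12

Derivation:
Hunk 1: at line 1 remove [lybx] add [qdh,aasb] -> 11 lines: zency zsdkj qdh aasb thr jkz dsphz exc vor fev dvhw
Hunk 2: at line 6 remove [dsphz] add [cnh,urb,fqft] -> 13 lines: zency zsdkj qdh aasb thr jkz cnh urb fqft exc vor fev dvhw
Hunk 3: at line 6 remove [urb,fqft] add [qedt] -> 12 lines: zency zsdkj qdh aasb thr jkz cnh qedt exc vor fev dvhw
Final line count: 12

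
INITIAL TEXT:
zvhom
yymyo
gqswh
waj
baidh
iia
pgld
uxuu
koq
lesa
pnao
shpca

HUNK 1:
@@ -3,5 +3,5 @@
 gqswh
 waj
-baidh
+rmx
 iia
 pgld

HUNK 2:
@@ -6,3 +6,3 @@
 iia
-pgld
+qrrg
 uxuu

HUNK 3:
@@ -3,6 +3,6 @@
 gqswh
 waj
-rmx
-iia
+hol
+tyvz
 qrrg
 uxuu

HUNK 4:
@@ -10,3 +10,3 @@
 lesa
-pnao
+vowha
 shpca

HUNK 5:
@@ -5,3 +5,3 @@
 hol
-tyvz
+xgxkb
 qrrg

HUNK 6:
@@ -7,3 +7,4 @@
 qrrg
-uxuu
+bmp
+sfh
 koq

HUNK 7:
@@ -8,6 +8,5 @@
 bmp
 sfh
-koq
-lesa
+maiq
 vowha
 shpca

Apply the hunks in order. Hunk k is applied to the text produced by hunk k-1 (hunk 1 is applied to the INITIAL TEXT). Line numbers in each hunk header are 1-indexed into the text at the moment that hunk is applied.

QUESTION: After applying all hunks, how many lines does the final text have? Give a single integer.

Hunk 1: at line 3 remove [baidh] add [rmx] -> 12 lines: zvhom yymyo gqswh waj rmx iia pgld uxuu koq lesa pnao shpca
Hunk 2: at line 6 remove [pgld] add [qrrg] -> 12 lines: zvhom yymyo gqswh waj rmx iia qrrg uxuu koq lesa pnao shpca
Hunk 3: at line 3 remove [rmx,iia] add [hol,tyvz] -> 12 lines: zvhom yymyo gqswh waj hol tyvz qrrg uxuu koq lesa pnao shpca
Hunk 4: at line 10 remove [pnao] add [vowha] -> 12 lines: zvhom yymyo gqswh waj hol tyvz qrrg uxuu koq lesa vowha shpca
Hunk 5: at line 5 remove [tyvz] add [xgxkb] -> 12 lines: zvhom yymyo gqswh waj hol xgxkb qrrg uxuu koq lesa vowha shpca
Hunk 6: at line 7 remove [uxuu] add [bmp,sfh] -> 13 lines: zvhom yymyo gqswh waj hol xgxkb qrrg bmp sfh koq lesa vowha shpca
Hunk 7: at line 8 remove [koq,lesa] add [maiq] -> 12 lines: zvhom yymyo gqswh waj hol xgxkb qrrg bmp sfh maiq vowha shpca
Final line count: 12

Answer: 12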